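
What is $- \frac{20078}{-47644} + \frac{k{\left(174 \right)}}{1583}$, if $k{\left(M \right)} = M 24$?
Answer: $\frac{115372409}{37710226} \approx 3.0594$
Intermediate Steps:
$k{\left(M \right)} = 24 M$
$- \frac{20078}{-47644} + \frac{k{\left(174 \right)}}{1583} = - \frac{20078}{-47644} + \frac{24 \cdot 174}{1583} = \left(-20078\right) \left(- \frac{1}{47644}\right) + 4176 \cdot \frac{1}{1583} = \frac{10039}{23822} + \frac{4176}{1583} = \frac{115372409}{37710226}$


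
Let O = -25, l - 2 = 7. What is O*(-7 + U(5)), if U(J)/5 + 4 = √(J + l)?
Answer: 675 - 125*√14 ≈ 207.29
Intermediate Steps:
l = 9 (l = 2 + 7 = 9)
U(J) = -20 + 5*√(9 + J) (U(J) = -20 + 5*√(J + 9) = -20 + 5*√(9 + J))
O*(-7 + U(5)) = -25*(-7 + (-20 + 5*√(9 + 5))) = -25*(-7 + (-20 + 5*√14)) = -25*(-27 + 5*√14) = 675 - 125*√14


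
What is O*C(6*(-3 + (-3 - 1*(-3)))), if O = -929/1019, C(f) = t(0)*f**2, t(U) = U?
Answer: 0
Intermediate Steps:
C(f) = 0 (C(f) = 0*f**2 = 0)
O = -929/1019 (O = -929*1/1019 = -929/1019 ≈ -0.91168)
O*C(6*(-3 + (-3 - 1*(-3)))) = -929/1019*0 = 0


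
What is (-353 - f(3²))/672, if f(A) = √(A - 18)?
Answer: -353/672 - I/224 ≈ -0.5253 - 0.0044643*I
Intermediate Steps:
f(A) = √(-18 + A)
(-353 - f(3²))/672 = (-353 - √(-18 + 3²))/672 = (-353 - √(-18 + 9))*(1/672) = (-353 - √(-9))*(1/672) = (-353 - 3*I)*(1/672) = -353/672 - I/224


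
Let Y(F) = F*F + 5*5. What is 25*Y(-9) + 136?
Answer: 2786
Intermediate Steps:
Y(F) = 25 + F**2 (Y(F) = F**2 + 25 = 25 + F**2)
25*Y(-9) + 136 = 25*(25 + (-9)**2) + 136 = 25*(25 + 81) + 136 = 25*106 + 136 = 2650 + 136 = 2786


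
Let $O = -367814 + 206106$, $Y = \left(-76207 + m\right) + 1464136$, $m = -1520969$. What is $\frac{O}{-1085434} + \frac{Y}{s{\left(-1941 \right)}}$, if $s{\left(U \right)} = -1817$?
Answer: $\frac{72349981398}{986116789} \approx 73.369$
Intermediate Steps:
$Y = -133040$ ($Y = \left(-76207 - 1520969\right) + 1464136 = -1597176 + 1464136 = -133040$)
$O = -161708$
$\frac{O}{-1085434} + \frac{Y}{s{\left(-1941 \right)}} = - \frac{161708}{-1085434} - \frac{133040}{-1817} = \left(-161708\right) \left(- \frac{1}{1085434}\right) - - \frac{133040}{1817} = \frac{80854}{542717} + \frac{133040}{1817} = \frac{72349981398}{986116789}$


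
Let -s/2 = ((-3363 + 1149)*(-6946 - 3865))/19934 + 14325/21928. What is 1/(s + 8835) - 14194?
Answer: -9976971002139718/702900599649 ≈ -14194.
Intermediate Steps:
s = -262572191331/109278188 (s = -2*(((-3363 + 1149)*(-6946 - 3865))/19934 + 14325/21928) = -2*(-2214*(-10811)*(1/19934) + 14325*(1/21928)) = -2*(23935554*(1/19934) + 14325/21928) = -2*(11967777/9967 + 14325/21928) = -2*262572191331/218556376 = -262572191331/109278188 ≈ -2402.8)
1/(s + 8835) - 14194 = 1/(-262572191331/109278188 + 8835) - 14194 = 1/(702900599649/109278188) - 14194 = 109278188/702900599649 - 14194 = -9976971002139718/702900599649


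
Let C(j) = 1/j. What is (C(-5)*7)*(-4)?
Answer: 28/5 ≈ 5.6000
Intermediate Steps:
(C(-5)*7)*(-4) = (7/(-5))*(-4) = -1/5*7*(-4) = -7/5*(-4) = 28/5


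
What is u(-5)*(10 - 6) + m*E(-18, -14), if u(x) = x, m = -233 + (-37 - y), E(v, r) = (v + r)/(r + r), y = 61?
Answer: -2788/7 ≈ -398.29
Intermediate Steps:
E(v, r) = (r + v)/(2*r) (E(v, r) = (r + v)/((2*r)) = (r + v)*(1/(2*r)) = (r + v)/(2*r))
m = -331 (m = -233 + (-37 - 1*61) = -233 + (-37 - 61) = -233 - 98 = -331)
u(-5)*(10 - 6) + m*E(-18, -14) = -5*(10 - 6) - 331*(-14 - 18)/(2*(-14)) = -5*4 - 331*(-1)*(-32)/(2*14) = -20 - 331*8/7 = -20 - 2648/7 = -2788/7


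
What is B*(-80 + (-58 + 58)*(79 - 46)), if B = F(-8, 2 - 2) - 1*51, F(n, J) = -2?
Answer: 4240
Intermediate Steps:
B = -53 (B = -2 - 1*51 = -2 - 51 = -53)
B*(-80 + (-58 + 58)*(79 - 46)) = -53*(-80 + (-58 + 58)*(79 - 46)) = -53*(-80 + 0*33) = -53*(-80 + 0) = -53*(-80) = 4240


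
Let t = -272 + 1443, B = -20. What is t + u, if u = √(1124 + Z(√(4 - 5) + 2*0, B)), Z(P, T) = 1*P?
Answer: 1171 + √(1124 + I) ≈ 1204.5 + 0.014914*I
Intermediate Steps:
t = 1171
Z(P, T) = P
u = √(1124 + I) (u = √(1124 + (√(4 - 5) + 2*0)) = √(1124 + (√(-1) + 0)) = √(1124 + (I + 0)) = √(1124 + I) ≈ 33.526 + 0.0149*I)
t + u = 1171 + √(1124 + I)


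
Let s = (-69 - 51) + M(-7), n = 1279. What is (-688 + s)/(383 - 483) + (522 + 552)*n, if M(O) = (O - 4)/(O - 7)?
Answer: 1923115701/1400 ≈ 1.3737e+6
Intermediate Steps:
M(O) = (-4 + O)/(-7 + O)
s = -1669/14 (s = (-69 - 51) + (-4 - 7)/(-7 - 7) = -120 - 11/(-14) = -120 - 1/14*(-11) = -120 + 11/14 = -1669/14 ≈ -119.21)
(-688 + s)/(383 - 483) + (522 + 552)*n = (-688 - 1669/14)/(383 - 483) + (522 + 552)*1279 = -11301/14/(-100) + 1074*1279 = -11301/14*(-1/100) + 1373646 = 11301/1400 + 1373646 = 1923115701/1400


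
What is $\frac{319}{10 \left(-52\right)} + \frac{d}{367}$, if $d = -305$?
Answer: $- \frac{275673}{190840} \approx -1.4445$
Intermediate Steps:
$\frac{319}{10 \left(-52\right)} + \frac{d}{367} = \frac{319}{10 \left(-52\right)} - \frac{305}{367} = \frac{319}{-520} - \frac{305}{367} = 319 \left(- \frac{1}{520}\right) - \frac{305}{367} = - \frac{319}{520} - \frac{305}{367} = - \frac{275673}{190840}$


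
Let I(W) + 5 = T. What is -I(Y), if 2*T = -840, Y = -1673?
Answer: 425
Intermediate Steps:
T = -420 (T = (½)*(-840) = -420)
I(W) = -425 (I(W) = -5 - 420 = -425)
-I(Y) = -1*(-425) = 425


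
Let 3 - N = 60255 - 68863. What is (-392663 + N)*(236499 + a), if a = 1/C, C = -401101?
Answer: -36431167112072696/401101 ≈ -9.0828e+10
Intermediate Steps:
N = 8611 (N = 3 - (60255 - 68863) = 3 - 1*(-8608) = 3 + 8608 = 8611)
a = -1/401101 (a = 1/(-401101) = -1/401101 ≈ -2.4931e-6)
(-392663 + N)*(236499 + a) = (-392663 + 8611)*(236499 - 1/401101) = -384052*94859985398/401101 = -36431167112072696/401101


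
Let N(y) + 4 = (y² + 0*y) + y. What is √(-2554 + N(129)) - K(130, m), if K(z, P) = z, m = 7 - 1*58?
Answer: -130 + 2*√3553 ≈ -10.786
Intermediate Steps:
m = -51 (m = 7 - 58 = -51)
N(y) = -4 + y + y² (N(y) = -4 + ((y² + 0*y) + y) = -4 + ((y² + 0) + y) = -4 + (y² + y) = -4 + (y + y²) = -4 + y + y²)
√(-2554 + N(129)) - K(130, m) = √(-2554 + (-4 + 129 + 129²)) - 1*130 = √(-2554 + (-4 + 129 + 16641)) - 130 = √(-2554 + 16766) - 130 = √14212 - 130 = 2*√3553 - 130 = -130 + 2*√3553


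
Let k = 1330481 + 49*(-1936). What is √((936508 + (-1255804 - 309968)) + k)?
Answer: √606353 ≈ 778.69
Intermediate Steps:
k = 1235617 (k = 1330481 - 94864 = 1235617)
√((936508 + (-1255804 - 309968)) + k) = √((936508 + (-1255804 - 309968)) + 1235617) = √((936508 - 1565772) + 1235617) = √(-629264 + 1235617) = √606353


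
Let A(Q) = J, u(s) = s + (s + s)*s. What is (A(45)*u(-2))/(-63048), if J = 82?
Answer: -41/5254 ≈ -0.0078036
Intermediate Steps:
u(s) = s + 2*s**2 (u(s) = s + (2*s)*s = s + 2*s**2)
A(Q) = 82
(A(45)*u(-2))/(-63048) = (82*(-2*(1 + 2*(-2))))/(-63048) = (82*(-2*(1 - 4)))*(-1/63048) = (82*(-2*(-3)))*(-1/63048) = (82*6)*(-1/63048) = 492*(-1/63048) = -41/5254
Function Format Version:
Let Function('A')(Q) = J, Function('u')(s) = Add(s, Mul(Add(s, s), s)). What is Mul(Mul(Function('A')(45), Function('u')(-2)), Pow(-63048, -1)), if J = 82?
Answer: Rational(-41, 5254) ≈ -0.0078036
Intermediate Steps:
Function('u')(s) = Add(s, Mul(2, Pow(s, 2))) (Function('u')(s) = Add(s, Mul(Mul(2, s), s)) = Add(s, Mul(2, Pow(s, 2))))
Function('A')(Q) = 82
Mul(Mul(Function('A')(45), Function('u')(-2)), Pow(-63048, -1)) = Mul(Mul(82, Mul(-2, Add(1, Mul(2, -2)))), Pow(-63048, -1)) = Mul(Mul(82, Mul(-2, Add(1, -4))), Rational(-1, 63048)) = Mul(Mul(82, Mul(-2, -3)), Rational(-1, 63048)) = Mul(Mul(82, 6), Rational(-1, 63048)) = Mul(492, Rational(-1, 63048)) = Rational(-41, 5254)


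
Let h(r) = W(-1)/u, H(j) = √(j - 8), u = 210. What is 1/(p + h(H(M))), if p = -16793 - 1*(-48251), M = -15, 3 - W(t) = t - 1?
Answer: 42/1321237 ≈ 3.1788e-5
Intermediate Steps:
W(t) = 4 - t (W(t) = 3 - (t - 1) = 3 - (-1 + t) = 3 + (1 - t) = 4 - t)
H(j) = √(-8 + j)
h(r) = 1/42 (h(r) = (4 - 1*(-1))/210 = (4 + 1)*(1/210) = 5*(1/210) = 1/42)
p = 31458 (p = -16793 + 48251 = 31458)
1/(p + h(H(M))) = 1/(31458 + 1/42) = 1/(1321237/42) = 42/1321237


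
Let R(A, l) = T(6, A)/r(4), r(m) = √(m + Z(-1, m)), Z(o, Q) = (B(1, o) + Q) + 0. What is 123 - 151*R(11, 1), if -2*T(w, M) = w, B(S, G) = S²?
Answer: 274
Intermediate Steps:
T(w, M) = -w/2
Z(o, Q) = 1 + Q (Z(o, Q) = (1² + Q) + 0 = (1 + Q) + 0 = 1 + Q)
r(m) = √(1 + 2*m) (r(m) = √(m + (1 + m)) = √(1 + 2*m))
R(A, l) = -1 (R(A, l) = (-½*6)/(√(1 + 2*4)) = -3/√(1 + 8) = -3/(√9) = -3/3 = -3*⅓ = -1)
123 - 151*R(11, 1) = 123 - 151*(-1) = 123 + 151 = 274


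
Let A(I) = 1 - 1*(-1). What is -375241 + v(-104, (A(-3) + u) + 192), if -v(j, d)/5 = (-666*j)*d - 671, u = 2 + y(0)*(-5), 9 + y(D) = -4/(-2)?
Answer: -80371806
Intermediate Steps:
A(I) = 2 (A(I) = 1 + 1 = 2)
y(D) = -7 (y(D) = -9 - 4/(-2) = -9 - 4*(-1/2) = -9 + 2 = -7)
u = 37 (u = 2 - 7*(-5) = 2 + 35 = 37)
v(j, d) = 3355 + 3330*d*j (v(j, d) = -5*((-666*j)*d - 671) = -5*(-666*d*j - 671) = -5*(-671 - 666*d*j) = 3355 + 3330*d*j)
-375241 + v(-104, (A(-3) + u) + 192) = -375241 + (3355 + 3330*((2 + 37) + 192)*(-104)) = -375241 + (3355 + 3330*(39 + 192)*(-104)) = -375241 + (3355 + 3330*231*(-104)) = -375241 + (3355 - 79999920) = -375241 - 79996565 = -80371806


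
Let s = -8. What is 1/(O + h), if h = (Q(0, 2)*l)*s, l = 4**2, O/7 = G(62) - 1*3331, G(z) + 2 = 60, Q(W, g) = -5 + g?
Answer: -1/22527 ≈ -4.4391e-5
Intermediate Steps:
G(z) = 58 (G(z) = -2 + 60 = 58)
O = -22911 (O = 7*(58 - 1*3331) = 7*(58 - 3331) = 7*(-3273) = -22911)
l = 16
h = 384 (h = ((-5 + 2)*16)*(-8) = -3*16*(-8) = -48*(-8) = 384)
1/(O + h) = 1/(-22911 + 384) = 1/(-22527) = -1/22527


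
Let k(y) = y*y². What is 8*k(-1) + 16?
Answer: 8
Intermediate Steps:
k(y) = y³
8*k(-1) + 16 = 8*(-1)³ + 16 = 8*(-1) + 16 = -8 + 16 = 8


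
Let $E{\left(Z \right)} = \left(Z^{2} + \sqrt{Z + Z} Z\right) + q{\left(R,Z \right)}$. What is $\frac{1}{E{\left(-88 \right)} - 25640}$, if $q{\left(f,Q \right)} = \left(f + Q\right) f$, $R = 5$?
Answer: $\frac{i}{- 18311 i + 352 \sqrt{11}} \approx -5.4391 \cdot 10^{-5} + 3.4678 \cdot 10^{-6} i$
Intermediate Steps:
$q{\left(f,Q \right)} = f \left(Q + f\right)$ ($q{\left(f,Q \right)} = \left(Q + f\right) f = f \left(Q + f\right)$)
$E{\left(Z \right)} = 25 + Z^{2} + 5 Z + \sqrt{2} Z^{\frac{3}{2}}$ ($E{\left(Z \right)} = \left(Z^{2} + \sqrt{Z + Z} Z\right) + 5 \left(Z + 5\right) = \left(Z^{2} + \sqrt{2 Z} Z\right) + 5 \left(5 + Z\right) = \left(Z^{2} + \sqrt{2} \sqrt{Z} Z\right) + \left(25 + 5 Z\right) = \left(Z^{2} + \sqrt{2} Z^{\frac{3}{2}}\right) + \left(25 + 5 Z\right) = 25 + Z^{2} + 5 Z + \sqrt{2} Z^{\frac{3}{2}}$)
$\frac{1}{E{\left(-88 \right)} - 25640} = \frac{1}{\left(25 + \left(-88\right)^{2} + 5 \left(-88\right) + \sqrt{2} \left(-88\right)^{\frac{3}{2}}\right) - 25640} = \frac{1}{\left(25 + 7744 - 440 + \sqrt{2} \left(- 176 i \sqrt{22}\right)\right) - 25640} = \frac{1}{\left(25 + 7744 - 440 - 352 i \sqrt{11}\right) - 25640} = \frac{1}{\left(7329 - 352 i \sqrt{11}\right) - 25640} = \frac{1}{-18311 - 352 i \sqrt{11}}$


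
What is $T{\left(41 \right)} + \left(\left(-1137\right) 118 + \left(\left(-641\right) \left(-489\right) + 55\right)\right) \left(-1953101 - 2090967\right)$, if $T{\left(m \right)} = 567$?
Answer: $-725255066417$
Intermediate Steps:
$T{\left(41 \right)} + \left(\left(-1137\right) 118 + \left(\left(-641\right) \left(-489\right) + 55\right)\right) \left(-1953101 - 2090967\right) = 567 + \left(\left(-1137\right) 118 + \left(\left(-641\right) \left(-489\right) + 55\right)\right) \left(-1953101 - 2090967\right) = 567 + \left(-134166 + \left(313449 + 55\right)\right) \left(-4044068\right) = 567 + \left(-134166 + 313504\right) \left(-4044068\right) = 567 + 179338 \left(-4044068\right) = 567 - 725255066984 = -725255066417$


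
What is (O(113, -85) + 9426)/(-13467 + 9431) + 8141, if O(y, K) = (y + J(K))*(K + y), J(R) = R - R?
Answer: 16422243/2018 ≈ 8137.9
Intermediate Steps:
J(R) = 0
O(y, K) = y*(K + y) (O(y, K) = (y + 0)*(K + y) = y*(K + y))
(O(113, -85) + 9426)/(-13467 + 9431) + 8141 = (113*(-85 + 113) + 9426)/(-13467 + 9431) + 8141 = (113*28 + 9426)/(-4036) + 8141 = (3164 + 9426)*(-1/4036) + 8141 = 12590*(-1/4036) + 8141 = -6295/2018 + 8141 = 16422243/2018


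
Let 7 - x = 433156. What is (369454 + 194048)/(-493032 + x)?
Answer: -187834/308727 ≈ -0.60841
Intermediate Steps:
x = -433149 (x = 7 - 1*433156 = 7 - 433156 = -433149)
(369454 + 194048)/(-493032 + x) = (369454 + 194048)/(-493032 - 433149) = 563502/(-926181) = 563502*(-1/926181) = -187834/308727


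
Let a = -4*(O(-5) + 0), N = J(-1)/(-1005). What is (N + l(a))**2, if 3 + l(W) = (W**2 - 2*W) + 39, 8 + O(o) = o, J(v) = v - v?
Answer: 6948496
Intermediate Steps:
J(v) = 0
N = 0 (N = 0/(-1005) = 0*(-1/1005) = 0)
O(o) = -8 + o
a = 52 (a = -4*((-8 - 5) + 0) = -4*(-13 + 0) = -4*(-13) = 52)
l(W) = 36 + W**2 - 2*W (l(W) = -3 + ((W**2 - 2*W) + 39) = -3 + (39 + W**2 - 2*W) = 36 + W**2 - 2*W)
(N + l(a))**2 = (0 + (36 + 52**2 - 2*52))**2 = (0 + (36 + 2704 - 104))**2 = (0 + 2636)**2 = 2636**2 = 6948496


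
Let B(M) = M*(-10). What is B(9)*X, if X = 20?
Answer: -1800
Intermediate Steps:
B(M) = -10*M
B(9)*X = -10*9*20 = -90*20 = -1800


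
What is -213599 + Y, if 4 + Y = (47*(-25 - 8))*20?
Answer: -244623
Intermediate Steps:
Y = -31024 (Y = -4 + (47*(-25 - 8))*20 = -4 + (47*(-33))*20 = -4 - 1551*20 = -4 - 31020 = -31024)
-213599 + Y = -213599 - 31024 = -244623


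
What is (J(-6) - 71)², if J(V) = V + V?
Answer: 6889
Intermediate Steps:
J(V) = 2*V
(J(-6) - 71)² = (2*(-6) - 71)² = (-12 - 71)² = (-83)² = 6889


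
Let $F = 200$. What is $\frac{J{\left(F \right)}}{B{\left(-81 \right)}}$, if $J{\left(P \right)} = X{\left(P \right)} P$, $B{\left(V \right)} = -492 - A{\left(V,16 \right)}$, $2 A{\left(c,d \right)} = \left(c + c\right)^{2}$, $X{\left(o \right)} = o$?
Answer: $- \frac{20000}{6807} \approx -2.9382$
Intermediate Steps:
$A{\left(c,d \right)} = 2 c^{2}$ ($A{\left(c,d \right)} = \frac{\left(c + c\right)^{2}}{2} = \frac{\left(2 c\right)^{2}}{2} = \frac{4 c^{2}}{2} = 2 c^{2}$)
$B{\left(V \right)} = -492 - 2 V^{2}$
$J{\left(P \right)} = P^{2}$ ($J{\left(P \right)} = P P = P^{2}$)
$\frac{J{\left(F \right)}}{B{\left(-81 \right)}} = \frac{200^{2}}{-492 - 2 \left(-81\right)^{2}} = \frac{40000}{-492 - 13122} = \frac{40000}{-13614} = 40000 \left(- \frac{1}{13614}\right) = - \frac{20000}{6807}$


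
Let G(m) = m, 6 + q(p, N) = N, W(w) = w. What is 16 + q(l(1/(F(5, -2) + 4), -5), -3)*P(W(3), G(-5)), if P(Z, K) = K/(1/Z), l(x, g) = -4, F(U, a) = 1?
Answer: 151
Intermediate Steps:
q(p, N) = -6 + N
P(Z, K) = K*Z
16 + q(l(1/(F(5, -2) + 4), -5), -3)*P(W(3), G(-5)) = 16 + (-6 - 3)*(-5*3) = 16 - 9*(-15) = 16 + 135 = 151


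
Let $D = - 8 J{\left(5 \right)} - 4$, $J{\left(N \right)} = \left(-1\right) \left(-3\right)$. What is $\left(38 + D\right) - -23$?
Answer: $33$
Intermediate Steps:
$J{\left(N \right)} = 3$
$D = -28$ ($D = \left(-8\right) 3 - 4 = -24 - 4 = -28$)
$\left(38 + D\right) - -23 = \left(38 - 28\right) - -23 = 10 + 23 = 33$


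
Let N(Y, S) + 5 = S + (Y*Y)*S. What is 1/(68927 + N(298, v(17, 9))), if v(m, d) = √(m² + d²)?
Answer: -34461/1456595563583 + 88805*√370/2913191127166 ≈ 5.6271e-7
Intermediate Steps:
v(m, d) = √(d² + m²)
N(Y, S) = -5 + S + S*Y² (N(Y, S) = -5 + (S + (Y*Y)*S) = -5 + (S + Y²*S) = -5 + (S + S*Y²) = -5 + S + S*Y²)
1/(68927 + N(298, v(17, 9))) = 1/(68927 + (-5 + √(9² + 17²) + √(9² + 17²)*298²)) = 1/(68927 + (-5 + √(81 + 289) + √(81 + 289)*88804)) = 1/(68927 + (-5 + √370 + √370*88804)) = 1/(68927 + (-5 + √370 + 88804*√370)) = 1/(68927 + (-5 + 88805*√370)) = 1/(68922 + 88805*√370)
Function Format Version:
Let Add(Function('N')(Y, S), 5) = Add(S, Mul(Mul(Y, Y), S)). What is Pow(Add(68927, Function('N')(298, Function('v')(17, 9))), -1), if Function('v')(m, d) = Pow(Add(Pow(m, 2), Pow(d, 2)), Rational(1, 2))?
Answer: Add(Rational(-34461, 1456595563583), Mul(Rational(88805, 2913191127166), Pow(370, Rational(1, 2)))) ≈ 5.6271e-7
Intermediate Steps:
Function('v')(m, d) = Pow(Add(Pow(d, 2), Pow(m, 2)), Rational(1, 2))
Function('N')(Y, S) = Add(-5, S, Mul(S, Pow(Y, 2))) (Function('N')(Y, S) = Add(-5, Add(S, Mul(Mul(Y, Y), S))) = Add(-5, Add(S, Mul(Pow(Y, 2), S))) = Add(-5, Add(S, Mul(S, Pow(Y, 2)))) = Add(-5, S, Mul(S, Pow(Y, 2))))
Pow(Add(68927, Function('N')(298, Function('v')(17, 9))), -1) = Pow(Add(68927, Add(-5, Pow(Add(Pow(9, 2), Pow(17, 2)), Rational(1, 2)), Mul(Pow(Add(Pow(9, 2), Pow(17, 2)), Rational(1, 2)), Pow(298, 2)))), -1) = Pow(Add(68927, Add(-5, Pow(Add(81, 289), Rational(1, 2)), Mul(Pow(Add(81, 289), Rational(1, 2)), 88804))), -1) = Pow(Add(68927, Add(-5, Pow(370, Rational(1, 2)), Mul(Pow(370, Rational(1, 2)), 88804))), -1) = Pow(Add(68927, Add(-5, Pow(370, Rational(1, 2)), Mul(88804, Pow(370, Rational(1, 2))))), -1) = Pow(Add(68927, Add(-5, Mul(88805, Pow(370, Rational(1, 2))))), -1) = Pow(Add(68922, Mul(88805, Pow(370, Rational(1, 2)))), -1)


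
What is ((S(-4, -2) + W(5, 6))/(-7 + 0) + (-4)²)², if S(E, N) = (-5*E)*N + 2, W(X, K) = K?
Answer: 20736/49 ≈ 423.18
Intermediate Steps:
S(E, N) = 2 - 5*E*N (S(E, N) = -5*E*N + 2 = 2 - 5*E*N)
((S(-4, -2) + W(5, 6))/(-7 + 0) + (-4)²)² = (((2 - 5*(-4)*(-2)) + 6)/(-7 + 0) + (-4)²)² = (((2 - 40) + 6)/(-7) + 16)² = ((-38 + 6)*(-⅐) + 16)² = (-32*(-⅐) + 16)² = (32/7 + 16)² = (144/7)² = 20736/49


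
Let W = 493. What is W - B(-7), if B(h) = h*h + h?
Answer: 451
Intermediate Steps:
B(h) = h + h² (B(h) = h² + h = h + h²)
W - B(-7) = 493 - (-7)*(1 - 7) = 493 - (-7)*(-6) = 493 - 1*42 = 493 - 42 = 451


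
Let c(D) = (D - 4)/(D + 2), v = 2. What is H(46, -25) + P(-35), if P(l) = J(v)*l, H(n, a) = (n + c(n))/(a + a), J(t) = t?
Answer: -1135/16 ≈ -70.938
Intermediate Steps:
c(D) = (-4 + D)/(2 + D)
H(n, a) = (n + (-4 + n)/(2 + n))/(2*a) (H(n, a) = (n + (-4 + n)/(2 + n))/(a + a) = (n + (-4 + n)/(2 + n))/((2*a)) = (n + (-4 + n)/(2 + n))*(1/(2*a)) = (n + (-4 + n)/(2 + n))/(2*a))
P(l) = 2*l
H(46, -25) + P(-35) = (½)*(-4 + 46 + 46*(2 + 46))/(-25*(2 + 46)) + 2*(-35) = (½)*(-1/25)*(-4 + 46 + 46*48)/48 - 70 = (½)*(-1/25)*(1/48)*(-4 + 46 + 2208) - 70 = (½)*(-1/25)*(1/48)*2250 - 70 = -15/16 - 70 = -1135/16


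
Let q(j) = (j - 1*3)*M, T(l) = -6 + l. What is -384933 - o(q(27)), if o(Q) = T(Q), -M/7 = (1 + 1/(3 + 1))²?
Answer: -769329/2 ≈ -3.8466e+5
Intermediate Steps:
M = -175/16 (M = -7*(1 + 1/(3 + 1))² = -7*(1 + 1/4)² = -7*(1 + ¼)² = -7*(5/4)² = -7*25/16 = -175/16 ≈ -10.938)
q(j) = 525/16 - 175*j/16 (q(j) = (j - 1*3)*(-175/16) = (j - 3)*(-175/16) = (-3 + j)*(-175/16) = 525/16 - 175*j/16)
o(Q) = -6 + Q
-384933 - o(q(27)) = -384933 - (-6 + (525/16 - 175/16*27)) = -384933 - (-6 + (525/16 - 4725/16)) = -384933 - (-6 - 525/2) = -384933 - 1*(-537/2) = -384933 + 537/2 = -769329/2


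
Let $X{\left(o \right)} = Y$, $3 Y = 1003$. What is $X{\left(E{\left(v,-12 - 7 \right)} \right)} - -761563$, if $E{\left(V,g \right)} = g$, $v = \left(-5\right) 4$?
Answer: $\frac{2285692}{3} \approx 7.619 \cdot 10^{5}$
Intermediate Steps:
$v = -20$
$Y = \frac{1003}{3}$ ($Y = \frac{1}{3} \cdot 1003 = \frac{1003}{3} \approx 334.33$)
$X{\left(o \right)} = \frac{1003}{3}$
$X{\left(E{\left(v,-12 - 7 \right)} \right)} - -761563 = \frac{1003}{3} - -761563 = \frac{1003}{3} + 761563 = \frac{2285692}{3}$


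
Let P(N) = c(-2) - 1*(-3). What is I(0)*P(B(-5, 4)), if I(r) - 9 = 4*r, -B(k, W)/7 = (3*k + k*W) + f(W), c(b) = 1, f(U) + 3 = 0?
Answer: 36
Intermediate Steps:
f(U) = -3 (f(U) = -3 + 0 = -3)
B(k, W) = 21 - 21*k - 7*W*k (B(k, W) = -7*((3*k + k*W) - 3) = -7*((3*k + W*k) - 3) = -7*(-3 + 3*k + W*k) = 21 - 21*k - 7*W*k)
I(r) = 9 + 4*r
P(N) = 4 (P(N) = 1 - 1*(-3) = 1 + 3 = 4)
I(0)*P(B(-5, 4)) = (9 + 4*0)*4 = (9 + 0)*4 = 9*4 = 36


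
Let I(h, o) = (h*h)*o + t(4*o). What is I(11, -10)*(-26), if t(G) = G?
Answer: 32500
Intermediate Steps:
I(h, o) = 4*o + o*h² (I(h, o) = (h*h)*o + 4*o = h²*o + 4*o = o*h² + 4*o = 4*o + o*h²)
I(11, -10)*(-26) = -10*(4 + 11²)*(-26) = -10*(4 + 121)*(-26) = -10*125*(-26) = -1250*(-26) = 32500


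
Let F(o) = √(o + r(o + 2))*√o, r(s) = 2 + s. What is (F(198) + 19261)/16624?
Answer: 19261/16624 + 15*√22/4156 ≈ 1.1756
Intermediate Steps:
F(o) = √o*√(4 + 2*o) (F(o) = √(o + (2 + (o + 2)))*√o = √(o + (2 + (2 + o)))*√o = √(o + (4 + o))*√o = √(4 + 2*o)*√o = √o*√(4 + 2*o))
(F(198) + 19261)/16624 = (√2*√198*√(2 + 198) + 19261)/16624 = (√2*(3*√22)*√200 + 19261)*(1/16624) = (√2*(3*√22)*(10*√2) + 19261)*(1/16624) = (60*√22 + 19261)*(1/16624) = (19261 + 60*√22)*(1/16624) = 19261/16624 + 15*√22/4156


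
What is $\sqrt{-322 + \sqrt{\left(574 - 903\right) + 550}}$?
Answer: $\sqrt{-322 + \sqrt{221}} \approx 17.525 i$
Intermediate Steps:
$\sqrt{-322 + \sqrt{\left(574 - 903\right) + 550}} = \sqrt{-322 + \sqrt{-329 + 550}} = \sqrt{-322 + \sqrt{221}}$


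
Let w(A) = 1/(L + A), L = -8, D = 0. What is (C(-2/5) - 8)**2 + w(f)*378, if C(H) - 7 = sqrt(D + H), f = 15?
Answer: 273/5 - 2*I*sqrt(10)/5 ≈ 54.6 - 1.2649*I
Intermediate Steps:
w(A) = 1/(-8 + A)
C(H) = 7 + sqrt(H) (C(H) = 7 + sqrt(0 + H) = 7 + sqrt(H))
(C(-2/5) - 8)**2 + w(f)*378 = ((7 + sqrt(-2/5)) - 8)**2 + 378/(-8 + 15) = ((7 + sqrt(-2*1/5)) - 8)**2 + 378/7 = ((7 + sqrt(-2/5)) - 8)**2 + (1/7)*378 = ((7 + I*sqrt(10)/5) - 8)**2 + 54 = (-1 + I*sqrt(10)/5)**2 + 54 = 54 + (-1 + I*sqrt(10)/5)**2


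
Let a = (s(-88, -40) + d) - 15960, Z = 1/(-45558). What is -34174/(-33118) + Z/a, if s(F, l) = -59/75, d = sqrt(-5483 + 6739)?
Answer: 371824657629895398067/360335020628991868494 + 625*sqrt(314)/3626779199921411 ≈ 1.0319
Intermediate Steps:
d = 2*sqrt(314) (d = sqrt(1256) = 2*sqrt(314) ≈ 35.440)
s(F, l) = -59/75 (s(F, l) = -59*1/75 = -59/75)
Z = -1/45558 ≈ -2.1950e-5
a = -1197059/75 + 2*sqrt(314) (a = (-59/75 + 2*sqrt(314)) - 15960 = -1197059/75 + 2*sqrt(314) ≈ -15925.)
-34174/(-33118) + Z/a = -34174/(-33118) - 1/(45558*(-1197059/75 + 2*sqrt(314))) = -34174*(-1/33118) - 1/(45558*(-1197059/75 + 2*sqrt(314))) = 17087/16559 - 1/(45558*(-1197059/75 + 2*sqrt(314)))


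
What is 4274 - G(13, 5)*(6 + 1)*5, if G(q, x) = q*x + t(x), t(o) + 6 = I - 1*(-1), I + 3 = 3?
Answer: 2174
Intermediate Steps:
I = 0 (I = -3 + 3 = 0)
t(o) = -5 (t(o) = -6 + (0 - 1*(-1)) = -6 + (0 + 1) = -6 + 1 = -5)
G(q, x) = -5 + q*x (G(q, x) = q*x - 5 = -5 + q*x)
4274 - G(13, 5)*(6 + 1)*5 = 4274 - (-5 + 13*5)*(6 + 1)*5 = 4274 - (-5 + 65)*7*5 = 4274 - 60*35 = 4274 - 1*2100 = 4274 - 2100 = 2174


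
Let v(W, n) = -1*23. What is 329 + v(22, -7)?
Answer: 306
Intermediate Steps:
v(W, n) = -23
329 + v(22, -7) = 329 - 23 = 306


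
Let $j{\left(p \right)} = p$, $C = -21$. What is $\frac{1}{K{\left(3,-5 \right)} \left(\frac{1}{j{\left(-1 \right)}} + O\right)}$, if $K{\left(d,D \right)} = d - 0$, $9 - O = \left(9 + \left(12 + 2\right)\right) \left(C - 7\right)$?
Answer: $\frac{1}{1956} \approx 0.00051125$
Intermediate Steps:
$O = 653$ ($O = 9 - \left(9 + \left(12 + 2\right)\right) \left(-21 - 7\right) = 9 - \left(9 + 14\right) \left(-28\right) = 9 - 23 \left(-28\right) = 9 - -644 = 9 + 644 = 653$)
$K{\left(d,D \right)} = d$ ($K{\left(d,D \right)} = d + 0 = d$)
$\frac{1}{K{\left(3,-5 \right)} \left(\frac{1}{j{\left(-1 \right)}} + O\right)} = \frac{1}{3 \left(\frac{1}{-1} + 653\right)} = \frac{1}{3 \left(-1 + 653\right)} = \frac{1}{3 \cdot 652} = \frac{1}{1956}$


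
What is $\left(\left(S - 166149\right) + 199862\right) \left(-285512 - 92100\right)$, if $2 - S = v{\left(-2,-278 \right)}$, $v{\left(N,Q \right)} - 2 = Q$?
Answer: $-12835409492$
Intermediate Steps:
$v{\left(N,Q \right)} = 2 + Q$
$S = 278$ ($S = 2 - \left(2 - 278\right) = 2 - -276 = 2 + 276 = 278$)
$\left(\left(S - 166149\right) + 199862\right) \left(-285512 - 92100\right) = \left(\left(278 - 166149\right) + 199862\right) \left(-285512 - 92100\right) = \left(-165871 + 199862\right) \left(-377612\right) = 33991 \left(-377612\right) = -12835409492$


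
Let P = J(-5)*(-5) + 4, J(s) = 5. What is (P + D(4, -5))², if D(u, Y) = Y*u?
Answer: 1681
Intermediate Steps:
P = -21 (P = 5*(-5) + 4 = -25 + 4 = -21)
(P + D(4, -5))² = (-21 - 5*4)² = (-21 - 20)² = (-41)² = 1681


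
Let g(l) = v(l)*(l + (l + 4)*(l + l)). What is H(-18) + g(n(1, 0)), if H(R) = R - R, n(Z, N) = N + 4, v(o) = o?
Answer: 272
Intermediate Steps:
n(Z, N) = 4 + N
H(R) = 0
g(l) = l*(l + 2*l*(4 + l)) (g(l) = l*(l + (l + 4)*(l + l)) = l*(l + (4 + l)*(2*l)) = l*(l + 2*l*(4 + l)))
H(-18) + g(n(1, 0)) = 0 + (4 + 0)²*(9 + 2*(4 + 0)) = 0 + 4²*(9 + 2*4) = 0 + 16*(9 + 8) = 0 + 16*17 = 0 + 272 = 272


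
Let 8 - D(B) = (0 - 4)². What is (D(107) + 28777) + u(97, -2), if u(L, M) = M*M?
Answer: 28773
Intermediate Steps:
u(L, M) = M²
D(B) = -8 (D(B) = 8 - (0 - 4)² = 8 - 1*(-4)² = 8 - 1*16 = 8 - 16 = -8)
(D(107) + 28777) + u(97, -2) = (-8 + 28777) + (-2)² = 28769 + 4 = 28773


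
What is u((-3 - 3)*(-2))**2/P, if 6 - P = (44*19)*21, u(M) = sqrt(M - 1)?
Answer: -11/17550 ≈ -0.00062678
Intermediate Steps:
u(M) = sqrt(-1 + M)
P = -17550 (P = 6 - 44*19*21 = 6 - 836*21 = 6 - 1*17556 = 6 - 17556 = -17550)
u((-3 - 3)*(-2))**2/P = (sqrt(-1 + (-3 - 3)*(-2)))**2/(-17550) = (sqrt(-1 - 6*(-2)))**2*(-1/17550) = (sqrt(-1 + 12))**2*(-1/17550) = (sqrt(11))**2*(-1/17550) = 11*(-1/17550) = -11/17550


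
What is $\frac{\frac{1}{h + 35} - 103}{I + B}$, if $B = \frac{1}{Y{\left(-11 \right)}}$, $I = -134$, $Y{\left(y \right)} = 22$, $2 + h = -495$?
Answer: $\frac{47587}{61887} \approx 0.76893$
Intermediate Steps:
$h = -497$ ($h = -2 - 495 = -497$)
$B = \frac{1}{22} \approx 0.045455$
$\frac{\frac{1}{h + 35} - 103}{I + B} = \frac{\frac{1}{-497 + 35} - 103}{-134 + \frac{1}{22}} = \frac{\frac{1}{-462} - 103}{- \frac{2947}{22}} = - \frac{22 \left(- \frac{1}{462} - 103\right)}{2947} = \left(- \frac{22}{2947}\right) \left(- \frac{47587}{462}\right) = \frac{47587}{61887}$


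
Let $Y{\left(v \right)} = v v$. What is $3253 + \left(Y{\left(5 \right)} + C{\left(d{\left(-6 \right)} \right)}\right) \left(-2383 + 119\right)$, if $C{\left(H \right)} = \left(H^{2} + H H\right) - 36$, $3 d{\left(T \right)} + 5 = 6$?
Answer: $\frac{248885}{9} \approx 27654.0$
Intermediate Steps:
$d{\left(T \right)} = \frac{1}{3}$ ($d{\left(T \right)} = - \frac{5}{3} + \frac{1}{3} \cdot 6 = - \frac{5}{3} + 2 = \frac{1}{3}$)
$Y{\left(v \right)} = v^{2}$
$C{\left(H \right)} = -36 + 2 H^{2}$ ($C{\left(H \right)} = \left(H^{2} + H^{2}\right) - 36 = 2 H^{2} - 36 = -36 + 2 H^{2}$)
$3253 + \left(Y{\left(5 \right)} + C{\left(d{\left(-6 \right)} \right)}\right) \left(-2383 + 119\right) = 3253 + \left(5^{2} - \left(36 - \frac{2}{9}\right)\right) \left(-2383 + 119\right) = 3253 + \left(25 + \left(-36 + 2 \cdot \frac{1}{9}\right)\right) \left(-2264\right) = 3253 + \left(25 + \left(-36 + \frac{2}{9}\right)\right) \left(-2264\right) = 3253 + \left(25 - \frac{322}{9}\right) \left(-2264\right) = 3253 - - \frac{219608}{9} = 3253 + \frac{219608}{9} = \frac{248885}{9}$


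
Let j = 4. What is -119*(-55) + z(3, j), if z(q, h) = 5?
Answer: 6550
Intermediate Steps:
-119*(-55) + z(3, j) = -119*(-55) + 5 = 6545 + 5 = 6550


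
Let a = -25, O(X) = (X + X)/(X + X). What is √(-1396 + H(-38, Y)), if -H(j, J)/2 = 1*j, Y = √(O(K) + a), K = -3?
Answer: 2*I*√330 ≈ 36.332*I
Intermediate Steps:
O(X) = 1 (O(X) = (2*X)/((2*X)) = (2*X)*(1/(2*X)) = 1)
Y = 2*I*√6 (Y = √(1 - 25) = √(-24) = 2*I*√6 ≈ 4.899*I)
H(j, J) = -2*j
√(-1396 + H(-38, Y)) = √(-1396 - 2*(-38)) = √(-1396 + 76) = √(-1320) = 2*I*√330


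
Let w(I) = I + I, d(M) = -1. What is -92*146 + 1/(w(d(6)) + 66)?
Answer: -859647/64 ≈ -13432.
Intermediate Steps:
w(I) = 2*I
-92*146 + 1/(w(d(6)) + 66) = -92*146 + 1/(2*(-1) + 66) = -13432 + 1/(-2 + 66) = -13432 + 1/64 = -859647/64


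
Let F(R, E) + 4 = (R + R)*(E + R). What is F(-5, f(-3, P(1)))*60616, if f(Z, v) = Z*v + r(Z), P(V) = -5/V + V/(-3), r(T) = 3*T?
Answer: -1454784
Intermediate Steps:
P(V) = -5/V - V/3 (P(V) = -5/V + V*(-1/3) = -5/V - V/3)
f(Z, v) = 3*Z + Z*v (f(Z, v) = Z*v + 3*Z = 3*Z + Z*v)
F(R, E) = -4 + 2*R*(E + R) (F(R, E) = -4 + (R + R)*(E + R) = -4 + (2*R)*(E + R) = -4 + 2*R*(E + R))
F(-5, f(-3, P(1)))*60616 = (-4 + 2*(-5)**2 + 2*(-3*(3 + (-5/1 - 1/3*1)))*(-5))*60616 = (-4 + 2*25 + 2*(-3*(3 + (-5*1 - 1/3)))*(-5))*60616 = (-4 + 50 + 2*(-3*(3 + (-5 - 1/3)))*(-5))*60616 = (-4 + 50 + 2*(-3*(3 - 16/3))*(-5))*60616 = (-4 + 50 + 2*(-3*(-7/3))*(-5))*60616 = (-4 + 50 + 2*7*(-5))*60616 = (-4 + 50 - 70)*60616 = -24*60616 = -1454784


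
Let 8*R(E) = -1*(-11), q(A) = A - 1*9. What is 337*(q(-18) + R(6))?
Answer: -69085/8 ≈ -8635.6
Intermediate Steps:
q(A) = -9 + A (q(A) = A - 9 = -9 + A)
R(E) = 11/8 (R(E) = (-1*(-11))/8 = (⅛)*11 = 11/8)
337*(q(-18) + R(6)) = 337*((-9 - 18) + 11/8) = 337*(-27 + 11/8) = 337*(-205/8) = -69085/8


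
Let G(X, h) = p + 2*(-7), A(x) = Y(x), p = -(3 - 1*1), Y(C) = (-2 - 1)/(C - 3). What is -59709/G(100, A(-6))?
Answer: 59709/16 ≈ 3731.8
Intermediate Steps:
Y(C) = -3/(-3 + C)
p = -2 (p = -(3 - 1) = -1*2 = -2)
A(x) = -3/(-3 + x)
G(X, h) = -16 (G(X, h) = -2 + 2*(-7) = -2 - 14 = -16)
-59709/G(100, A(-6)) = -59709/(-16) = -59709*(-1/16) = 59709/16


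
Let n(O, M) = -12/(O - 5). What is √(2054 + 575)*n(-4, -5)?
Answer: 4*√2629/3 ≈ 68.365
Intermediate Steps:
n(O, M) = -12/(-5 + O)
√(2054 + 575)*n(-4, -5) = √(2054 + 575)*(-12/(-5 - 4)) = √2629*(-12/(-9)) = √2629*(-12*(-⅑)) = √2629*(4/3) = 4*√2629/3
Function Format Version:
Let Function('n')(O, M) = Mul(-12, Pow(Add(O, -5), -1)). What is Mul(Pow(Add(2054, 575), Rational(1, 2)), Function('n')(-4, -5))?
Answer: Mul(Rational(4, 3), Pow(2629, Rational(1, 2))) ≈ 68.365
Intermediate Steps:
Function('n')(O, M) = Mul(-12, Pow(Add(-5, O), -1))
Mul(Pow(Add(2054, 575), Rational(1, 2)), Function('n')(-4, -5)) = Mul(Pow(Add(2054, 575), Rational(1, 2)), Mul(-12, Pow(Add(-5, -4), -1))) = Mul(Pow(2629, Rational(1, 2)), Mul(-12, Pow(-9, -1))) = Mul(Pow(2629, Rational(1, 2)), Mul(-12, Rational(-1, 9))) = Mul(Pow(2629, Rational(1, 2)), Rational(4, 3)) = Mul(Rational(4, 3), Pow(2629, Rational(1, 2)))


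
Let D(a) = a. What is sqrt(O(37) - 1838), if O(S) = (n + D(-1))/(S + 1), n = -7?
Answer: I*sqrt(663594)/19 ≈ 42.874*I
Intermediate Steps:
O(S) = -8/(1 + S) (O(S) = (-7 - 1)/(S + 1) = -8/(1 + S))
sqrt(O(37) - 1838) = sqrt(-8/(1 + 37) - 1838) = sqrt(-8/38 - 1838) = sqrt(-8*1/38 - 1838) = sqrt(-4/19 - 1838) = sqrt(-34926/19) = I*sqrt(663594)/19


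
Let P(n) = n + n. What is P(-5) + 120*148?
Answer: 17750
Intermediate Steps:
P(n) = 2*n
P(-5) + 120*148 = 2*(-5) + 120*148 = -10 + 17760 = 17750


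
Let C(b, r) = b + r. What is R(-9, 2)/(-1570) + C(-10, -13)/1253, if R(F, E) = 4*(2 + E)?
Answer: -28079/983605 ≈ -0.028547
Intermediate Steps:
R(F, E) = 8 + 4*E
R(-9, 2)/(-1570) + C(-10, -13)/1253 = (8 + 4*2)/(-1570) + (-10 - 13)/1253 = (8 + 8)*(-1/1570) - 23*1/1253 = 16*(-1/1570) - 23/1253 = -8/785 - 23/1253 = -28079/983605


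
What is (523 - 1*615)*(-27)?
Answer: 2484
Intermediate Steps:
(523 - 1*615)*(-27) = (523 - 615)*(-27) = -92*(-27) = 2484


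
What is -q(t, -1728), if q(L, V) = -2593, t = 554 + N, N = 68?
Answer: 2593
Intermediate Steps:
t = 622 (t = 554 + 68 = 622)
-q(t, -1728) = -1*(-2593) = 2593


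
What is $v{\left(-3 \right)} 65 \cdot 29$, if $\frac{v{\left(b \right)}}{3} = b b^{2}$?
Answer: $-152685$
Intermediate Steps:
$v{\left(b \right)} = 3 b^{3}$ ($v{\left(b \right)} = 3 b b^{2} = 3 b^{3}$)
$v{\left(-3 \right)} 65 \cdot 29 = 3 \left(-3\right)^{3} \cdot 65 \cdot 29 = 3 \left(-27\right) 65 \cdot 29 = \left(-81\right) 65 \cdot 29 = \left(-5265\right) 29 = -152685$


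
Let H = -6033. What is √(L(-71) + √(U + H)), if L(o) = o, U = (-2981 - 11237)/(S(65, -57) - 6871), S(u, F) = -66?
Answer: √(-3416659799 + 6937*I*√290221208711)/6937 ≈ 4.1366 + 9.3868*I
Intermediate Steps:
U = 14218/6937 (U = (-2981 - 11237)/(-66 - 6871) = -14218/(-6937) = -14218*(-1/6937) = 14218/6937 ≈ 2.0496)
√(L(-71) + √(U + H)) = √(-71 + √(14218/6937 - 6033)) = √(-71 + √(-41836703/6937)) = √(-71 + I*√290221208711/6937)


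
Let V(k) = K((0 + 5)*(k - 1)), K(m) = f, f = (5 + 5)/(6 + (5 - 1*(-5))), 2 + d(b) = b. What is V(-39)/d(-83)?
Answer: -1/136 ≈ -0.0073529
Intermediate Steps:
d(b) = -2 + b
f = 5/8 (f = 10/(6 + (5 + 5)) = 10/(6 + 10) = 10/16 = 10*(1/16) = 5/8 ≈ 0.62500)
K(m) = 5/8
V(k) = 5/8
V(-39)/d(-83) = 5/(8*(-2 - 83)) = (5/8)/(-85) = (5/8)*(-1/85) = -1/136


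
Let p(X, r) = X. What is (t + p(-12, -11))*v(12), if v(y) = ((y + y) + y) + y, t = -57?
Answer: -3312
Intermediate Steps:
v(y) = 4*y (v(y) = (2*y + y) + y = 3*y + y = 4*y)
(t + p(-12, -11))*v(12) = (-57 - 12)*(4*12) = -69*48 = -3312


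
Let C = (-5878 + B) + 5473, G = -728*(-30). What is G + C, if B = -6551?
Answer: 14884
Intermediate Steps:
G = 21840
C = -6956 (C = (-5878 - 6551) + 5473 = -12429 + 5473 = -6956)
G + C = 21840 - 6956 = 14884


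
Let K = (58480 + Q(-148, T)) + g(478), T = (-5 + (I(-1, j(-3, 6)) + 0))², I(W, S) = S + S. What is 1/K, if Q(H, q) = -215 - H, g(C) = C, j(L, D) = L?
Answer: 1/58891 ≈ 1.6981e-5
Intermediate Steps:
I(W, S) = 2*S
T = 121 (T = (-5 + (2*(-3) + 0))² = (-5 + (-6 + 0))² = (-5 - 6)² = (-11)² = 121)
K = 58891 (K = (58480 + (-215 - 1*(-148))) + 478 = (58480 + (-215 + 148)) + 478 = (58480 - 67) + 478 = 58413 + 478 = 58891)
1/K = 1/58891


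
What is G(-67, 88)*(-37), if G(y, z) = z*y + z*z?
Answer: -68376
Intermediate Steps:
G(y, z) = z² + y*z (G(y, z) = y*z + z² = z² + y*z)
G(-67, 88)*(-37) = (88*(-67 + 88))*(-37) = (88*21)*(-37) = 1848*(-37) = -68376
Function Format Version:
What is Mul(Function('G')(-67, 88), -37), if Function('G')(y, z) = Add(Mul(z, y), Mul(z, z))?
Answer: -68376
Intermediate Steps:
Function('G')(y, z) = Add(Pow(z, 2), Mul(y, z)) (Function('G')(y, z) = Add(Mul(y, z), Pow(z, 2)) = Add(Pow(z, 2), Mul(y, z)))
Mul(Function('G')(-67, 88), -37) = Mul(Mul(88, Add(-67, 88)), -37) = Mul(Mul(88, 21), -37) = Mul(1848, -37) = -68376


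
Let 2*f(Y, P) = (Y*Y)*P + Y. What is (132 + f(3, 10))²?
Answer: 127449/4 ≈ 31862.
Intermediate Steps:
f(Y, P) = Y/2 + P*Y²/2 (f(Y, P) = ((Y*Y)*P + Y)/2 = (Y²*P + Y)/2 = (P*Y² + Y)/2 = (Y + P*Y²)/2 = Y/2 + P*Y²/2)
(132 + f(3, 10))² = (132 + (½)*3*(1 + 10*3))² = (132 + (½)*3*(1 + 30))² = (132 + (½)*3*31)² = (132 + 93/2)² = (357/2)² = 127449/4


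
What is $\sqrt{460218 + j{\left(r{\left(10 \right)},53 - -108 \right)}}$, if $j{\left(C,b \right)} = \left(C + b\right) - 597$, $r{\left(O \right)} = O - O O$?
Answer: $2 \sqrt{114923} \approx 678.01$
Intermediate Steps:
$r{\left(O \right)} = O - O^{2}$
$j{\left(C,b \right)} = -597 + C + b$
$\sqrt{460218 + j{\left(r{\left(10 \right)},53 - -108 \right)}} = \sqrt{460218 + \left(-597 + 10 \left(1 - 10\right) + \left(53 - -108\right)\right)} = \sqrt{460218 + \left(-597 + 10 \left(1 - 10\right) + \left(53 + 108\right)\right)} = \sqrt{460218 + \left(-597 + 10 \left(-9\right) + 161\right)} = \sqrt{460218 - 526} = \sqrt{459692} = 2 \sqrt{114923}$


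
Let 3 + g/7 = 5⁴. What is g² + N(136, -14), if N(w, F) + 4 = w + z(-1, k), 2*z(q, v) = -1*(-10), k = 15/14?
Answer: 18957453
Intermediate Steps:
g = 4354 (g = -21 + 7*5⁴ = -21 + 7*625 = -21 + 4375 = 4354)
k = 15/14 (k = 15*(1/14) = 15/14 ≈ 1.0714)
z(q, v) = 5 (z(q, v) = (-1*(-10))/2 = (½)*10 = 5)
N(w, F) = 1 + w (N(w, F) = -4 + (w + 5) = -4 + (5 + w) = 1 + w)
g² + N(136, -14) = 4354² + (1 + 136) = 18957316 + 137 = 18957453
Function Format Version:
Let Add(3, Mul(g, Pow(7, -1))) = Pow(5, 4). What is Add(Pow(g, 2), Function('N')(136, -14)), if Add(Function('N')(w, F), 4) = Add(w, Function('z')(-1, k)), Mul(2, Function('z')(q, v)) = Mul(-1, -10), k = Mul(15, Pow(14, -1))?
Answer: 18957453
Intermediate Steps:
g = 4354 (g = Add(-21, Mul(7, Pow(5, 4))) = Add(-21, Mul(7, 625)) = Add(-21, 4375) = 4354)
k = Rational(15, 14) (k = Mul(15, Rational(1, 14)) = Rational(15, 14) ≈ 1.0714)
Function('z')(q, v) = 5 (Function('z')(q, v) = Mul(Rational(1, 2), Mul(-1, -10)) = Mul(Rational(1, 2), 10) = 5)
Function('N')(w, F) = Add(1, w) (Function('N')(w, F) = Add(-4, Add(w, 5)) = Add(-4, Add(5, w)) = Add(1, w))
Add(Pow(g, 2), Function('N')(136, -14)) = Add(Pow(4354, 2), Add(1, 136)) = Add(18957316, 137) = 18957453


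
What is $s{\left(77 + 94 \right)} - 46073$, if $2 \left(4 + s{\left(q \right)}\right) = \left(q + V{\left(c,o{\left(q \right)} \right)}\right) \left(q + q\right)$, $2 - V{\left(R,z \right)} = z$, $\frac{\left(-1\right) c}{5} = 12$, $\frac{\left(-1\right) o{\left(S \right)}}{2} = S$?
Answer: $41988$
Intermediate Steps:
$o{\left(S \right)} = - 2 S$
$c = -60$ ($c = \left(-5\right) 12 = -60$)
$V{\left(R,z \right)} = 2 - z$
$s{\left(q \right)} = -4 + q \left(2 + 3 q\right)$ ($s{\left(q \right)} = -4 + \frac{\left(q - \left(-2 - 2 q\right)\right) \left(q + q\right)}{2} = -4 + \frac{\left(q + \left(2 + 2 q\right)\right) 2 q}{2} = -4 + \frac{\left(2 + 3 q\right) 2 q}{2} = -4 + \frac{2 q \left(2 + 3 q\right)}{2} = -4 + q \left(2 + 3 q\right)$)
$s{\left(77 + 94 \right)} - 46073 = \left(-4 + 2 \left(77 + 94\right) + 3 \left(77 + 94\right)^{2}\right) - 46073 = \left(-4 + 2 \cdot 171 + 3 \cdot 171^{2}\right) - 46073 = \left(-4 + 342 + 3 \cdot 29241\right) - 46073 = \left(-4 + 342 + 87723\right) - 46073 = 88061 - 46073 = 41988$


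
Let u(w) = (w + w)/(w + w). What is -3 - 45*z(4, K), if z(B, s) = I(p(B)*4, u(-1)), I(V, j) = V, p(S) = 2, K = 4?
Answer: -363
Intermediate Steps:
u(w) = 1 (u(w) = (2*w)/((2*w)) = (2*w)*(1/(2*w)) = 1)
z(B, s) = 8 (z(B, s) = 2*4 = 8)
-3 - 45*z(4, K) = -3 - 45*8 = -3 - 360 = -363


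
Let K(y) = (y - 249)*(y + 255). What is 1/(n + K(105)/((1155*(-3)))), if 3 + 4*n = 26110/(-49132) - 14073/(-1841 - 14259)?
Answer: 8701277200/124399614299 ≈ 0.069946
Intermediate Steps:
K(y) = (-249 + y)*(255 + y)
n = -525502991/791025200 (n = -3/4 + (26110/(-49132) - 14073/(-1841 - 14259))/4 = -3/4 + (26110*(-1/49132) - 14073/(-16100))/4 = -3/4 + (-13055/24566 - 14073*(-1/16100))/4 = -3/4 + (-13055/24566 + 14073/16100)/4 = -3/4 + (1/4)*(67765909/197756300) = -3/4 + 67765909/791025200 = -525502991/791025200 ≈ -0.66433)
1/(n + K(105)/((1155*(-3)))) = 1/(-525502991/791025200 + (-63495 + 105**2 + 6*105)/((1155*(-3)))) = 1/(-525502991/791025200 + (-63495 + 11025 + 630)/(-3465)) = 1/(-525502991/791025200 - 51840*(-1/3465)) = 1/(-525502991/791025200 + 1152/77) = 1/(124399614299/8701277200) = 8701277200/124399614299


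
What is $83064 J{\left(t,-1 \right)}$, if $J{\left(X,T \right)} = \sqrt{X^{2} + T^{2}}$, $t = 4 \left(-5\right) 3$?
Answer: $83064 \sqrt{3601} \approx 4.9845 \cdot 10^{6}$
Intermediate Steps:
$t = -60$ ($t = \left(-20\right) 3 = -60$)
$J{\left(X,T \right)} = \sqrt{T^{2} + X^{2}}$
$83064 J{\left(t,-1 \right)} = 83064 \sqrt{\left(-1\right)^{2} + \left(-60\right)^{2}} = 83064 \sqrt{1 + 3600} = 83064 \sqrt{3601}$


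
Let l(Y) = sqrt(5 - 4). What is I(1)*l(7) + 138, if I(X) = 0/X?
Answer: 138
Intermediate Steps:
l(Y) = 1 (l(Y) = sqrt(1) = 1)
I(X) = 0
I(1)*l(7) + 138 = 0*1 + 138 = 0 + 138 = 138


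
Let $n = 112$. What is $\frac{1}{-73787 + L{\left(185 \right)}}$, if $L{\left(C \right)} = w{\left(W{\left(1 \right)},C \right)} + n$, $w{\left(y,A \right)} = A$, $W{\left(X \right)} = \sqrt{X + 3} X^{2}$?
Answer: $- \frac{1}{73490} \approx -1.3607 \cdot 10^{-5}$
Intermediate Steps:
$W{\left(X \right)} = X^{2} \sqrt{3 + X}$ ($W{\left(X \right)} = \sqrt{3 + X} X^{2} = X^{2} \sqrt{3 + X}$)
$L{\left(C \right)} = 112 + C$ ($L{\left(C \right)} = C + 112 = 112 + C$)
$\frac{1}{-73787 + L{\left(185 \right)}} = \frac{1}{-73787 + \left(112 + 185\right)} = \frac{1}{-73787 + 297} = \frac{1}{-73490} = - \frac{1}{73490}$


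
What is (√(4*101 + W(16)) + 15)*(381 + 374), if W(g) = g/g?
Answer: 11325 + 6795*√5 ≈ 26519.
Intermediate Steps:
W(g) = 1
(√(4*101 + W(16)) + 15)*(381 + 374) = (√(4*101 + 1) + 15)*(381 + 374) = (√(404 + 1) + 15)*755 = (√405 + 15)*755 = (9*√5 + 15)*755 = (15 + 9*√5)*755 = 11325 + 6795*√5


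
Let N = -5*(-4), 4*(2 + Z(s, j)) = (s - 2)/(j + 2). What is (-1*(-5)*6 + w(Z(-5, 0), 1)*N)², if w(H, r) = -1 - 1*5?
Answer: 8100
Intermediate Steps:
Z(s, j) = -2 + (-2 + s)/(4*(2 + j)) (Z(s, j) = -2 + ((s - 2)/(j + 2))/4 = -2 + ((-2 + s)/(2 + j))/4 = -2 + (-2 + s)/(4*(2 + j)))
w(H, r) = -6 (w(H, r) = -1 - 5 = -6)
N = 20
(-1*(-5)*6 + w(Z(-5, 0), 1)*N)² = (-1*(-5)*6 - 6*20)² = (5*6 - 120)² = (30 - 120)² = (-90)² = 8100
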